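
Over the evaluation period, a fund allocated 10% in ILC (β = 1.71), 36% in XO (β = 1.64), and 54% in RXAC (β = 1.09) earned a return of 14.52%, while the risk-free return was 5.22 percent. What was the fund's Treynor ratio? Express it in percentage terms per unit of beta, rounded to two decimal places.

β_P = 0.10×1.71 + 0.36×1.64 + 0.54×1.09 = 1.3500
Treynor = (R_P − R_f) / β_P = (14.52% − 5.22%) / 1.3500 = 9.30% / 1.3500 = 6.89%

6.89%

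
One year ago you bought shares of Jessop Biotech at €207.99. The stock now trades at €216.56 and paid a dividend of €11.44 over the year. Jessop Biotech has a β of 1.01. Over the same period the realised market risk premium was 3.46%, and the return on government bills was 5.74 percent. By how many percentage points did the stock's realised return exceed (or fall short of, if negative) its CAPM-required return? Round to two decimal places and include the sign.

Realised HPR = (P1 + D1 − P0) / P0 = (216.56 + 11.44 − 207.99) / 207.99 = 20.01 / 207.99 = 9.6207%
CAPM required = R_f + β·MRP = 5.74% + 1.01 × 3.46% = 9.2346%
α = realised − required = 9.6207% − 9.2346% = +0.39%

+0.39%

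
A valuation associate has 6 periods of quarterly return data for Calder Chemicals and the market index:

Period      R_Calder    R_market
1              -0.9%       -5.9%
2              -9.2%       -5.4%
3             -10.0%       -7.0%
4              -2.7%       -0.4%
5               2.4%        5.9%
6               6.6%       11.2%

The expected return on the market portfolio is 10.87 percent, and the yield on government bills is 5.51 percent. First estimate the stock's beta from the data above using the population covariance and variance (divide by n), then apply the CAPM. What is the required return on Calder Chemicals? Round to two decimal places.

9.64%

Mean R_i = (-0.9 − 9.2 − 10.0 − 2.7 + 2.4 + 6.6) / 6 = -2.3000%
Mean R_m = (-5.9 − 5.4 − 7.0 − 0.4 + 5.9 + 11.2) / 6 = -0.2667%
Σ(R_i − R̄_i)(R_m − R̄_m) = 210.4700  ⇒  Cov = 210.4700 / 6 = 35.0783
Σ(R_m − R̄_m)² = 272.9533  ⇒  Var(R_m) = 272.9533 / 6 = 45.4922
β = Cov / Var(R_m) = 35.0783 / 45.4922 = 0.7711
MRP = 10.87% − 5.51% = 5.36%
E(R) = R_f + β × MRP = 5.51% + 0.7711 × 5.36% = 9.64%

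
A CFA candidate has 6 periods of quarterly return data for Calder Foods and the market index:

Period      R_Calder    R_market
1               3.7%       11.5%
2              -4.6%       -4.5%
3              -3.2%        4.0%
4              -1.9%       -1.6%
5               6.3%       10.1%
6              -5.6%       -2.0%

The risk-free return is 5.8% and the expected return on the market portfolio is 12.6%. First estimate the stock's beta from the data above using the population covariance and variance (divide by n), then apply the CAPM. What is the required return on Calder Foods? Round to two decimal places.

Mean R_i = (3.7 − 4.6 − 3.2 − 1.9 + 6.3 − 5.6) / 6 = -0.8833%
Mean R_m = (11.5 − 4.5 + 4.0 − 1.6 + 10.1 − 2.0) / 6 = 2.9167%
Σ(R_i − R̄_i)(R_m − R̄_m) = 143.7783  ⇒  Cov = 143.7783 / 6 = 23.9631
Σ(R_m − R̄_m)² = 226.0283  ⇒  Var(R_m) = 226.0283 / 6 = 37.6714
β = Cov / Var(R_m) = 23.9631 / 37.6714 = 0.6361
MRP = 12.6% − 5.8% = 6.80%
E(R) = R_f + β × MRP = 5.8% + 0.6361 × 6.8% = 10.13%

10.13%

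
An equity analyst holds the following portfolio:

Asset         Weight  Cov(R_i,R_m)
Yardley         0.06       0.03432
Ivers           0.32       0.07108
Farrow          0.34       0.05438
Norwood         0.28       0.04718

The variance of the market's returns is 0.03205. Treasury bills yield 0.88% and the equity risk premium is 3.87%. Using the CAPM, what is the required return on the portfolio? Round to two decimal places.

β_Yardley = 0.03432 / 0.03205 = 1.0708
β_Ivers = 0.07108 / 0.03205 = 2.2178
β_Farrow = 0.05438 / 0.03205 = 1.6967
β_Norwood = 0.04718 / 0.03205 = 1.4721
β_P = Σ w_i β_i = 0.06×1.0708 + 0.32×2.2178 + 0.34×1.6967 + 0.28×1.4721 = 1.7630
E(R_P) = R_f + β_P × MRP = 0.88% + 1.7630 × 3.87% = 7.70%

7.70%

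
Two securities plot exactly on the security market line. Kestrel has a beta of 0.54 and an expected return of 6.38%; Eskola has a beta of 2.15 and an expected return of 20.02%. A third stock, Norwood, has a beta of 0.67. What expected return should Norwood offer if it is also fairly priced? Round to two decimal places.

MRP (SML slope) = (20.02% − 6.38%) / (2.15 − 0.54) = 13.64% / 1.61 = 8.4720%
R_f (intercept) = 6.38% − 0.54 × 8.4720% = 1.8051%
E(R_Norwood) = R_f + β × MRP = 1.8051% + 0.67 × 8.4720% = 7.48%

7.48%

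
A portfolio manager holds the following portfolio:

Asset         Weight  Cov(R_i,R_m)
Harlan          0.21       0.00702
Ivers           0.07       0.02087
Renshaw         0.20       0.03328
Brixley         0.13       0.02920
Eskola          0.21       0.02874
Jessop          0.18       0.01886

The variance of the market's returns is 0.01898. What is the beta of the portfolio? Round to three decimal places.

1.202

β_Harlan = 0.00702 / 0.01898 = 0.3699
β_Ivers = 0.02087 / 0.01898 = 1.0996
β_Renshaw = 0.03328 / 0.01898 = 1.7534
β_Brixley = 0.02920 / 0.01898 = 1.5385
β_Eskola = 0.02874 / 0.01898 = 1.5142
β_Jessop = 0.01886 / 0.01898 = 0.9937
β_P = Σ w_i β_i = 0.21×0.3699 + 0.07×1.0996 + 0.20×1.7534 + 0.13×1.5385 + 0.21×1.5142 + 0.18×0.9937 = 1.2022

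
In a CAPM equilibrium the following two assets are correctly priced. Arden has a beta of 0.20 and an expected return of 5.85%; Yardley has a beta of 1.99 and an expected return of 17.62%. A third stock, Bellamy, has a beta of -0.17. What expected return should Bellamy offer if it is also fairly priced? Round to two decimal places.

3.42%

MRP (SML slope) = (17.62% − 5.85%) / (1.99 − 0.20) = 11.77% / 1.79 = 6.5754%
R_f (intercept) = 5.85% − 0.20 × 6.5754% = 4.5349%
E(R_Bellamy) = R_f + β × MRP = 4.5349% + -0.17 × 6.5754% = 3.42%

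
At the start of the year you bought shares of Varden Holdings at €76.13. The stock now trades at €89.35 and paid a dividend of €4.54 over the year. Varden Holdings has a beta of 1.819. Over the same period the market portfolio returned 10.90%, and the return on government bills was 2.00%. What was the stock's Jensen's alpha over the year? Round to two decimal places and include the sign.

Realised HPR = (P1 + D1 − P0) / P0 = (89.35 + 4.54 − 76.13) / 76.13 = 17.76 / 76.13 = 23.3285%
MRP = 10.90% − 2.00% = 8.90%
CAPM required = R_f + β·MRP = 2.00% + 1.819 × 8.90% = 18.18910%
α = realised − required = 23.3285% − 18.18910% = +5.14%

+5.14%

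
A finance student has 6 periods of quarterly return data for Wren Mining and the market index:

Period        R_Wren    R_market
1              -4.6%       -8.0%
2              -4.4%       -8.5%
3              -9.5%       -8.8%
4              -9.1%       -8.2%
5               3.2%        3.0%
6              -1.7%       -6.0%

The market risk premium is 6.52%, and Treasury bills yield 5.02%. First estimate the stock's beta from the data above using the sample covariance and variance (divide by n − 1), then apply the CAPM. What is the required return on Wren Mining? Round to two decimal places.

10.88%

Mean R_i = (-4.6 − 4.4 − 9.5 − 9.1 + 3.2 − 1.7) / 6 = -4.3500%
Mean R_m = (-8.0 − 8.5 − 8.8 − 8.2 + 3.0 − 6.0) / 6 = -6.0833%
Σ(R_i − R̄_i)(R_m − R̄_m) = 93.4450  ⇒  Cov = 93.4450 / 5 = 18.6890
Σ(R_m − R̄_m)² = 103.8883  ⇒  Var(R_m) = 103.8883 / 5 = 20.7777
β = Cov / Var(R_m) = 18.6890 / 20.7777 = 0.8995
E(R) = R_f + β × MRP = 5.02% + 0.8995 × 6.52% = 10.88%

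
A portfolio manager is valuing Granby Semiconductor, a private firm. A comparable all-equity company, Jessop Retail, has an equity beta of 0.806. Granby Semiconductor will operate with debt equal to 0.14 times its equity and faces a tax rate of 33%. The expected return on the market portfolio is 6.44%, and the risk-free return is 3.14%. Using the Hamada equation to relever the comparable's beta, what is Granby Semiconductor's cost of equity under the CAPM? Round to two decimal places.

6.05%

β_L = β_U × [1 + (1 − t)(D/E)] = 0.806 × [1 + (1 − 0.33) × 0.14]
    = 0.806 × [1 + 0.67 × 0.14] = 0.806 × 1.0938 = 0.8816
MRP = 6.44% − 3.14% = 3.30%
E(R) = R_f + β_L × MRP = 3.14% + 0.8816 × 3.30% = 6.05%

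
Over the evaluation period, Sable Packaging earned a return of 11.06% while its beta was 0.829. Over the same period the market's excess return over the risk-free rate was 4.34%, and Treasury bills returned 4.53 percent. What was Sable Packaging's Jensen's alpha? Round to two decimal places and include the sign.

+2.93%

CAPM benchmark = R_f + β(R_m − R_f) = 4.53% + 0.829 × 4.34% = 8.12786%
α = actual − benchmark = 11.06% − 8.12786% = +2.93%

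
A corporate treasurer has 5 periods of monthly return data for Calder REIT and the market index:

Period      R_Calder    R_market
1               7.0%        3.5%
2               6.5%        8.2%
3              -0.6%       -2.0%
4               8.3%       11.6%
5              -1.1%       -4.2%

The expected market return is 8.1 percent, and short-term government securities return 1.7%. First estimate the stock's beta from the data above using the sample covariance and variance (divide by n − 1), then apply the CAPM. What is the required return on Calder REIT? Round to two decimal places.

Mean R_i = (7.0 + 6.5 − 0.6 + 8.3 − 1.1) / 5 = 4.0200%
Mean R_m = (3.5 + 8.2 − 2.0 + 11.6 − 4.2) / 5 = 3.4200%
Σ(R_i − R̄_i)(R_m − R̄_m) = 111.1580  ⇒  Cov = 111.1580 / 4 = 27.7895
Σ(R_m − R̄_m)² = 177.2080  ⇒  Var(R_m) = 177.2080 / 4 = 44.3020
β = Cov / Var(R_m) = 27.7895 / 44.3020 = 0.6273
MRP = 8.1% − 1.7% = 6.40%
E(R) = R_f + β × MRP = 1.7% + 0.6273 × 6.4% = 5.71%

5.71%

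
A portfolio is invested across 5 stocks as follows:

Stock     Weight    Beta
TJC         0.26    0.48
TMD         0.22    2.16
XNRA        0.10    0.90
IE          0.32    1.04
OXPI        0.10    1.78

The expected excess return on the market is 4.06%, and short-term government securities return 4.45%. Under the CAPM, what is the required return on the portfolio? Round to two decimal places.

β_P = Σ w_i β_i = 0.26×0.48 + 0.22×2.16 + 0.10×0.90 + 0.32×1.04 + 0.10×1.78 = 1.2008
E(R_P) = R_f + β_P × MRP = 4.45% + 1.2008 × 4.06% = 9.33%

9.33%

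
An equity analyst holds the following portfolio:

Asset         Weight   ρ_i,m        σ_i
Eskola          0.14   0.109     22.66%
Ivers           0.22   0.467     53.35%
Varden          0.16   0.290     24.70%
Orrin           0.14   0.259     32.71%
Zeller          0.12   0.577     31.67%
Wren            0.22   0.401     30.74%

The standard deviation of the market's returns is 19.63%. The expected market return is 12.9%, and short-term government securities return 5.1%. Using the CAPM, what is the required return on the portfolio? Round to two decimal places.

10.29%

β_Eskola = 0.109 × 22.66% / 19.63% = 0.1258
β_Ivers = 0.467 × 53.35% / 19.63% = 1.2692
β_Varden = 0.290 × 24.70% / 19.63% = 0.3649
β_Orrin = 0.259 × 32.71% / 19.63% = 0.4316
β_Zeller = 0.577 × 31.67% / 19.63% = 0.9309
β_Wren = 0.401 × 30.74% / 19.63% = 0.6280
β_P = Σ w_i β_i = 0.14×0.1258 + 0.22×1.2692 + 0.16×0.3649 + 0.14×0.4316 + 0.12×0.9309 + 0.22×0.6280 = 0.6655
MRP = 12.9% − 5.1% = 7.80%
E(R_P) = R_f + β_P × MRP = 5.1% + 0.6655 × 7.8% = 10.29%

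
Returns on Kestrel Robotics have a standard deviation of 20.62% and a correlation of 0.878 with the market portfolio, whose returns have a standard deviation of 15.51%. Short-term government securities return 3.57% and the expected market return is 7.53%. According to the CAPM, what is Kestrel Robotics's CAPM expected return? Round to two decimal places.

β = ρ × σ_i / σ_m = 0.878 × 20.62% / 15.51% = 1.1673
MRP = 7.53% − 3.57% = 3.96%
E(R) = 3.57% + 1.1673 × 3.96% = 8.19%

8.19%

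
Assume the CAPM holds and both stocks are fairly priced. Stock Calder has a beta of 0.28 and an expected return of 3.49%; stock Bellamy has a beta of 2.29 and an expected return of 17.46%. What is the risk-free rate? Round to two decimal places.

Both satisfy E(R) = R_f + β·MRP, so the slope of the SML is
MRP = (17.46% − 3.49%) / (2.29 − 0.28) = 13.97% / 2.01 = 6.9502%
R_f = E(R_Calder) − β_Calder·MRP = 3.49% − 0.28 × 6.9502% = 1.5439%

1.54%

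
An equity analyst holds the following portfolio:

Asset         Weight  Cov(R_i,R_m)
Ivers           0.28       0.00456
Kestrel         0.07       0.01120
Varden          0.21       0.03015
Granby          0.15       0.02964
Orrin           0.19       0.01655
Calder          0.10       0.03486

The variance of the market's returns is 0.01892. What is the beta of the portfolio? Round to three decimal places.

1.029

β_Ivers = 0.00456 / 0.01892 = 0.2410
β_Kestrel = 0.01120 / 0.01892 = 0.5920
β_Varden = 0.03015 / 0.01892 = 1.5936
β_Granby = 0.02964 / 0.01892 = 1.5666
β_Orrin = 0.01655 / 0.01892 = 0.8747
β_Calder = 0.03486 / 0.01892 = 1.8425
β_P = Σ w_i β_i = 0.28×0.2410 + 0.07×0.5920 + 0.21×1.5936 + 0.15×1.5666 + 0.19×0.8747 + 0.10×1.8425 = 1.0290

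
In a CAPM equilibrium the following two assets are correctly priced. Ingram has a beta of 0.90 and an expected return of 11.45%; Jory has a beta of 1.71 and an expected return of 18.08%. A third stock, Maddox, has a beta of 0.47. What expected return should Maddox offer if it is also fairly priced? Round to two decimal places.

MRP (SML slope) = (18.08% − 11.45%) / (1.71 − 0.90) = 6.63% / 0.81 = 8.1852%
R_f (intercept) = 11.45% − 0.90 × 8.1852% = 4.0833%
E(R_Maddox) = R_f + β × MRP = 4.0833% + 0.47 × 8.1852% = 7.93%

7.93%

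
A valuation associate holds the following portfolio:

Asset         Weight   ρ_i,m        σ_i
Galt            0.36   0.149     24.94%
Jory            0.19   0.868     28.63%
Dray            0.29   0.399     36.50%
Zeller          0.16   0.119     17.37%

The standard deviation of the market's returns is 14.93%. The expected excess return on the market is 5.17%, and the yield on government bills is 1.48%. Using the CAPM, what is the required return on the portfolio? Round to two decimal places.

β_Galt = 0.149 × 24.94% / 14.93% = 0.2489
β_Jory = 0.868 × 28.63% / 14.93% = 1.6645
β_Dray = 0.399 × 36.50% / 14.93% = 0.9755
β_Zeller = 0.119 × 17.37% / 14.93% = 0.1384
β_P = Σ w_i β_i = 0.36×0.2489 + 0.19×1.6645 + 0.29×0.9755 + 0.16×0.1384 = 0.7109
E(R_P) = R_f + β_P × MRP = 1.48% + 0.7109 × 5.17% = 5.16%

5.16%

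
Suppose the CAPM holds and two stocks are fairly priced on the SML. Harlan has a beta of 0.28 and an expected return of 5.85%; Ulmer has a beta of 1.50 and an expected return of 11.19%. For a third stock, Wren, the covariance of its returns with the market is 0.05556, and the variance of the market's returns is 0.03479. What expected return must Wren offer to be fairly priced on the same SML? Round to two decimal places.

MRP = (11.19% − 5.85%) / (1.50 − 0.28) = 4.3770%
R_f = 5.85% − 0.28 × 4.3770% = 4.6244%
β_Wren = Cov / Var(R_m) = 0.05556 / 0.03479 = 1.5970
E(R_Wren) = R_f + β × MRP = 4.6244% + 1.5970 × 4.3770% = 11.61%

11.61%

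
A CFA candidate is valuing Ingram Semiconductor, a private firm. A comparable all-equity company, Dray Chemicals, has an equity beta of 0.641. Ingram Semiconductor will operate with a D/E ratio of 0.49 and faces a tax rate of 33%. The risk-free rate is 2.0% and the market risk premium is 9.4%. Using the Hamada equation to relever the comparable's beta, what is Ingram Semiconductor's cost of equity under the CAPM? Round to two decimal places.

10.00%

β_L = β_U × [1 + (1 − t)(D/E)] = 0.641 × [1 + (1 − 0.33) × 0.49]
    = 0.641 × [1 + 0.67 × 0.49] = 0.641 × 1.3283 = 0.8514
E(R) = R_f + β_L × MRP = 2.0% + 0.8514 × 9.4% = 10.00%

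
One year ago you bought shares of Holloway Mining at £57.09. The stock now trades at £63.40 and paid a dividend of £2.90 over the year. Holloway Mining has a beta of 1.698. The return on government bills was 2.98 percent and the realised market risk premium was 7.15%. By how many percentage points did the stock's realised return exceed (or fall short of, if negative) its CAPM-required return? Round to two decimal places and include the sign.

+1.01%

Realised HPR = (P1 + D1 − P0) / P0 = (63.40 + 2.90 − 57.09) / 57.09 = 9.21 / 57.09 = 16.1324%
CAPM required = R_f + β·MRP = 2.98% + 1.698 × 7.15% = 15.12070%
α = realised − required = 16.1324% − 15.12070% = +1.01%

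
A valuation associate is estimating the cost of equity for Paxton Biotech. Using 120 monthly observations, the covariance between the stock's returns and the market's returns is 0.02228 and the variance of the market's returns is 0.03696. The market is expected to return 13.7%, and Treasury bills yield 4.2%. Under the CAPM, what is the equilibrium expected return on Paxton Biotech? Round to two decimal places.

9.93%

β = Cov(R_i, R_m) / Var(R_m) = 0.02228 / 0.03696 = 0.6028
MRP = 13.7% − 4.2% = 9.50%
E(R) = R_f + β × MRP = 4.2% + 0.6028 × 9.5% = 9.93%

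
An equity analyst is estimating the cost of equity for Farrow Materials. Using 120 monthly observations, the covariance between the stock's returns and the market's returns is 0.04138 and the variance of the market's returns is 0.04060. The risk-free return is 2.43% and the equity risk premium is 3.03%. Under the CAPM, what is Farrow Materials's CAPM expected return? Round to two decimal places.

β = Cov(R_i, R_m) / Var(R_m) = 0.04138 / 0.04060 = 1.0192
E(R) = R_f + β × MRP = 2.43% + 1.0192 × 3.03% = 5.52%

5.52%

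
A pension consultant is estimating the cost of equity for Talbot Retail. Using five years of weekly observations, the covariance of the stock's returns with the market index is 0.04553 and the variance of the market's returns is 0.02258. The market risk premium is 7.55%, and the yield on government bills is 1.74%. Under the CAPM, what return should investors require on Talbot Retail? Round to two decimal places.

16.96%

β = Cov(R_i, R_m) / Var(R_m) = 0.04553 / 0.02258 = 2.0164
E(R) = R_f + β × MRP = 1.74% + 2.0164 × 7.55% = 16.96%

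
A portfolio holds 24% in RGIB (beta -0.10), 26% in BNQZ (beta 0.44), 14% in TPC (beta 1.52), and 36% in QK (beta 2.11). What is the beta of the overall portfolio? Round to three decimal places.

1.063

β_P = Σ w_i β_i = 0.24×-0.10 + 0.26×0.44 + 0.14×1.52 + 0.36×2.11 = 1.0628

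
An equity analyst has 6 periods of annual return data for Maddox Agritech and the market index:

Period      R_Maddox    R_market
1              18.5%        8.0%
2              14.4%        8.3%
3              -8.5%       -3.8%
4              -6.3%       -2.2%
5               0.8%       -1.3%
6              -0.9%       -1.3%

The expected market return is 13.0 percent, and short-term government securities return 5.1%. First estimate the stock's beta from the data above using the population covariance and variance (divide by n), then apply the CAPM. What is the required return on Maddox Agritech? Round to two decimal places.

20.87%

Mean R_i = (18.5 + 14.4 − 8.5 − 6.3 + 0.8 − 0.9) / 6 = 3.0000%
Mean R_m = (8.0 + 8.3 − 3.8 − 2.2 − 1.3 − 1.3) / 6 = 1.2833%
Σ(R_i − R̄_i)(R_m − R̄_m) = 290.7100  ⇒  Cov = 290.7100 / 6 = 48.4517
Σ(R_m − R̄_m)² = 145.6683  ⇒  Var(R_m) = 145.6683 / 6 = 24.2781
β = Cov / Var(R_m) = 48.4517 / 24.2781 = 1.9957
MRP = 13.0% − 5.1% = 7.90%
E(R) = R_f + β × MRP = 5.1% + 1.9957 × 7.9% = 20.87%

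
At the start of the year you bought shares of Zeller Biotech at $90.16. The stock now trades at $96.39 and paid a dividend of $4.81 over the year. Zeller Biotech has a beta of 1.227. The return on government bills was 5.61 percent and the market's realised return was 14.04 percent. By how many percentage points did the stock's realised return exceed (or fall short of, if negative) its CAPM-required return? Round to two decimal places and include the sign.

-3.71%

Realised HPR = (P1 + D1 − P0) / P0 = (96.39 + 4.81 − 90.16) / 90.16 = 11.04 / 90.16 = 12.2449%
MRP = 14.04% − 5.61% = 8.43%
CAPM required = R_f + β·MRP = 5.61% + 1.227 × 8.43% = 15.95361%
α = realised − required = 12.2449% − 15.95361% = -3.71%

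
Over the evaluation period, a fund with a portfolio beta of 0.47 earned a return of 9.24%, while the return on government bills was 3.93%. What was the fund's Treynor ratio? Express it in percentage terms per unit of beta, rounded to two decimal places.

Treynor = (R_P − R_f) / β_P = (9.24% − 3.93%) / 0.4700 = 5.31% / 0.4700 = 11.30%

11.30%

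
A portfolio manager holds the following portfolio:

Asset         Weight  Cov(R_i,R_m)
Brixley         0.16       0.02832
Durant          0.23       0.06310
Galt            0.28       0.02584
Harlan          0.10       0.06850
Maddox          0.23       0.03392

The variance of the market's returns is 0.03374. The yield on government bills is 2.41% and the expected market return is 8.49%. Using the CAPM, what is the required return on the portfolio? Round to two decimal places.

9.79%

β_Brixley = 0.02832 / 0.03374 = 0.8394
β_Durant = 0.06310 / 0.03374 = 1.8702
β_Galt = 0.02584 / 0.03374 = 0.7659
β_Harlan = 0.06850 / 0.03374 = 2.0302
β_Maddox = 0.03392 / 0.03374 = 1.0053
β_P = Σ w_i β_i = 0.16×0.8394 + 0.23×1.8702 + 0.28×0.7659 + 0.10×2.0302 + 0.23×1.0053 = 1.2131
MRP = 8.49% − 2.41% = 6.08%
E(R_P) = R_f + β_P × MRP = 2.41% + 1.2131 × 6.08% = 9.79%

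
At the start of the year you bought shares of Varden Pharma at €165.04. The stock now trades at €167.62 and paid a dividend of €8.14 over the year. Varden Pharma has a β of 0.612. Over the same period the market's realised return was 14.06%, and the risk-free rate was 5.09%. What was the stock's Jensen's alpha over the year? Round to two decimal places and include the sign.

-4.08%

Realised HPR = (P1 + D1 − P0) / P0 = (167.62 + 8.14 − 165.04) / 165.04 = 10.72 / 165.04 = 6.4954%
MRP = 14.06% − 5.09% = 8.97%
CAPM required = R_f + β·MRP = 5.09% + 0.612 × 8.97% = 10.57964%
α = realised − required = 6.4954% − 10.57964% = -4.08%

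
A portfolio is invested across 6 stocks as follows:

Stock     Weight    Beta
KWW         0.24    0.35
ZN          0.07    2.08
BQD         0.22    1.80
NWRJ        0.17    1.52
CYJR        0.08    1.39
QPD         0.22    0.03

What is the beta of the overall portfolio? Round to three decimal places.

1.002

β_P = Σ w_i β_i = 0.24×0.35 + 0.07×2.08 + 0.22×1.80 + 0.17×1.52 + 0.08×1.39 + 0.22×0.03 = 1.0018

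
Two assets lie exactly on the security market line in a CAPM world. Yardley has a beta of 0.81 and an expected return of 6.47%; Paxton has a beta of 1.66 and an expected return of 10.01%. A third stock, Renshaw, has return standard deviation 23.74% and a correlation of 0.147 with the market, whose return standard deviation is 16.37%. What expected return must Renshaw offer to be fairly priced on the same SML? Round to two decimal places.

MRP = (10.01% − 6.47%) / (1.66 − 0.81) = 4.1647%
R_f = 6.47% − 0.81 × 4.1647% = 3.0966%
β_Renshaw = ρ·σ_i/σ_m = 0.147 × 23.74 / 16.37 = 0.2132
E(R_Renshaw) = R_f + β × MRP = 3.0966% + 0.2132 × 4.1647% = 3.98%

3.98%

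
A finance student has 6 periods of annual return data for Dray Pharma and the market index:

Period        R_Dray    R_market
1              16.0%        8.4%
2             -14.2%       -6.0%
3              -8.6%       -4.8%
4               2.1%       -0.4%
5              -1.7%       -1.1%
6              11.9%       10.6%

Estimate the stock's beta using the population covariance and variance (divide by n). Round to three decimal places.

1.619

Mean R_i = (16.0 − 14.2 − 8.6 + 2.1 − 1.7 + 11.9) / 6 = 0.9167%
Mean R_m = (8.4 − 6.0 − 4.8 − 0.4 − 1.1 + 10.6) / 6 = 1.1167%
Σ(R_i − R̄_i)(R_m − R̄_m) = 381.9083  ⇒  Cov = 381.9083 / 6 = 63.6514
Σ(R_m − R̄_m)² = 235.8483  ⇒  Var(R_m) = 235.8483 / 6 = 39.3081
β = Cov / Var(R_m) = 63.6514 / 39.3081 = 1.6193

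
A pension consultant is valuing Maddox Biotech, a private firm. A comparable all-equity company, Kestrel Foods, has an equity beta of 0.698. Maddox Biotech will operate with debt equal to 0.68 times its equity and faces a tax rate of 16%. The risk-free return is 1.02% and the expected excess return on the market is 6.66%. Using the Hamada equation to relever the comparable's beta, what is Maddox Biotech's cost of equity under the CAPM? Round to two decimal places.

β_L = β_U × [1 + (1 − t)(D/E)] = 0.698 × [1 + (1 − 0.16) × 0.68]
    = 0.698 × [1 + 0.84 × 0.68] = 0.698 × 1.5712 = 1.0967
E(R) = R_f + β_L × MRP = 1.02% + 1.0967 × 6.66% = 8.32%

8.32%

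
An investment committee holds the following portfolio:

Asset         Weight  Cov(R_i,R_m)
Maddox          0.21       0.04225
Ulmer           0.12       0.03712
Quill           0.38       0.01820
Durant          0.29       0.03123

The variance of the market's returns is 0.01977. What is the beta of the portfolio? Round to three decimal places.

1.482

β_Maddox = 0.04225 / 0.01977 = 2.1371
β_Ulmer = 0.03712 / 0.01977 = 1.8776
β_Quill = 0.01820 / 0.01977 = 0.9206
β_Durant = 0.03123 / 0.01977 = 1.5797
β_P = Σ w_i β_i = 0.21×2.1371 + 0.12×1.8776 + 0.38×0.9206 + 0.29×1.5797 = 1.4820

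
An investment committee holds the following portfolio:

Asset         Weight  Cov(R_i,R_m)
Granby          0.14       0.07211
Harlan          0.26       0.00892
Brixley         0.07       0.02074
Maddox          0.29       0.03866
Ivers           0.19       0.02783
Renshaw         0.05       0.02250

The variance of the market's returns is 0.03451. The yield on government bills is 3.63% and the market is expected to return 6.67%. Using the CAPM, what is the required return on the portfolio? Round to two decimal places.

β_Granby = 0.07211 / 0.03451 = 2.0895
β_Harlan = 0.00892 / 0.03451 = 0.2585
β_Brixley = 0.02074 / 0.03451 = 0.6010
β_Maddox = 0.03866 / 0.03451 = 1.1203
β_Ivers = 0.02783 / 0.03451 = 0.8064
β_Renshaw = 0.02250 / 0.03451 = 0.6520
β_P = Σ w_i β_i = 0.14×2.0895 + 0.26×0.2585 + 0.07×0.6010 + 0.29×1.1203 + 0.19×0.8064 + 0.05×0.6520 = 0.9125
MRP = 6.67% − 3.63% = 3.04%
E(R_P) = R_f + β_P × MRP = 3.63% + 0.9125 × 3.04% = 6.40%

6.40%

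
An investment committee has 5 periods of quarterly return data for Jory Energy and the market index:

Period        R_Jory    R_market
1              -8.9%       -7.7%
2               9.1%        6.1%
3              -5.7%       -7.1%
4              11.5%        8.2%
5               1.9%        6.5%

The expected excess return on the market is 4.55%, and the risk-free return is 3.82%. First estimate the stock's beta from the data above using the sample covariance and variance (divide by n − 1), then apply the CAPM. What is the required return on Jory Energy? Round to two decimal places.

Mean R_i = (-8.9 + 9.1 − 5.7 + 11.5 + 1.9) / 5 = 1.5800%
Mean R_m = (-7.7 + 6.1 − 7.1 + 8.2 + 6.5) / 5 = 1.2000%
Σ(R_i − R̄_i)(R_m − R̄_m) = 261.6800  ⇒  Cov = 261.6800 / 4 = 65.4200
Σ(R_m − R̄_m)² = 249.2000  ⇒  Var(R_m) = 249.2000 / 4 = 62.3000
β = Cov / Var(R_m) = 65.4200 / 62.3000 = 1.0501
E(R) = R_f + β × MRP = 3.82% + 1.0501 × 4.55% = 8.60%

8.60%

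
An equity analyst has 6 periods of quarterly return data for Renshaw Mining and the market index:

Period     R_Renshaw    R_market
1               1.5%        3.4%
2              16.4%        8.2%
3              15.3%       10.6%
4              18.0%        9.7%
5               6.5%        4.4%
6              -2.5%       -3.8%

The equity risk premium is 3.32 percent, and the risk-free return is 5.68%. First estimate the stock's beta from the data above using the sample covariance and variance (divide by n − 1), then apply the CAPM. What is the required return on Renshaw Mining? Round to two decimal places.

10.68%

Mean R_i = (1.5 + 16.4 + 15.3 + 18.0 + 6.5 − 2.5) / 6 = 9.2000%
Mean R_m = (3.4 + 8.2 + 10.6 + 9.7 + 4.4 − 3.8) / 6 = 5.4167%
Σ(R_i − R̄_i)(R_m − R̄_m) = 215.4600  ⇒  Cov = 215.4600 / 5 = 43.0920
Σ(R_m − R̄_m)² = 143.0083  ⇒  Var(R_m) = 143.0083 / 5 = 28.6017
β = Cov / Var(R_m) = 43.0920 / 28.6017 = 1.5066
E(R) = R_f + β × MRP = 5.68% + 1.5066 × 3.32% = 10.68%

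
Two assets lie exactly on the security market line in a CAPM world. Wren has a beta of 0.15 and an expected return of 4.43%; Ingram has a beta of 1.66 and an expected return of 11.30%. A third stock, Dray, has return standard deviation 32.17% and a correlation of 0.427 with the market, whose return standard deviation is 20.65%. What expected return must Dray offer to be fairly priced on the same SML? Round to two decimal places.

MRP = (11.30% − 4.43%) / (1.66 − 0.15) = 4.5497%
R_f = 4.43% − 0.15 × 4.5497% = 3.7475%
β_Dray = ρ·σ_i/σ_m = 0.427 × 32.17 / 20.65 = 0.6652
E(R_Dray) = R_f + β × MRP = 3.7475% + 0.6652 × 4.5497% = 6.77%

6.77%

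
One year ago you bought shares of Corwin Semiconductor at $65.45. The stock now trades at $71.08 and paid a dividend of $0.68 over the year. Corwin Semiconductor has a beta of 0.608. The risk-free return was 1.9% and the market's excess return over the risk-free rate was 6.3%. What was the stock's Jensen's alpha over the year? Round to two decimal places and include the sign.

Realised HPR = (P1 + D1 − P0) / P0 = (71.08 + 0.68 − 65.45) / 65.45 = 6.31 / 65.45 = 9.6409%
CAPM required = R_f + β·MRP = 1.9% + 0.608 × 6.3% = 5.7304%
α = realised − required = 9.6409% − 5.7304% = +3.91%

+3.91%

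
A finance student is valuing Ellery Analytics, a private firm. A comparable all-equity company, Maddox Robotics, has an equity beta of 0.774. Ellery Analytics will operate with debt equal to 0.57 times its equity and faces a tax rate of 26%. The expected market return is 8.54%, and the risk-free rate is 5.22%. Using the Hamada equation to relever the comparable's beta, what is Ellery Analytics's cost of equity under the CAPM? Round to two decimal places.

β_L = β_U × [1 + (1 − t)(D/E)] = 0.774 × [1 + (1 − 0.26) × 0.57]
    = 0.774 × [1 + 0.74 × 0.57] = 0.774 × 1.4218 = 1.1005
MRP = 8.54% − 5.22% = 3.32%
E(R) = R_f + β_L × MRP = 5.22% + 1.1005 × 3.32% = 8.87%

8.87%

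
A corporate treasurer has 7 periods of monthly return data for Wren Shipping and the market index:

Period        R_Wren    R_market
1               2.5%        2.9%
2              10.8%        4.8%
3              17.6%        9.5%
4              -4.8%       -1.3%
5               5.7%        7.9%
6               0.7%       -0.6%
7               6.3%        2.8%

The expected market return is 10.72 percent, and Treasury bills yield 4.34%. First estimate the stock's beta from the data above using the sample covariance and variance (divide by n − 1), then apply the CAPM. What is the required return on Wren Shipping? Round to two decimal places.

Mean R_i = (2.5 + 10.8 + 17.6 − 4.8 + 5.7 + 0.7 + 6.3) / 7 = 5.5429%
Mean R_m = (2.9 + 4.8 + 9.5 − 1.3 + 7.9 − 0.6 + 2.8) / 7 = 3.7143%
Σ(R_i − R̄_i)(R_m − R̄_m) = 150.6657  ⇒  Cov = 150.6657 / 6 = 25.1110
Σ(R_m − R̄_m)² = 97.4286  ⇒  Var(R_m) = 97.4286 / 6 = 16.2381
β = Cov / Var(R_m) = 25.1110 / 16.2381 = 1.5464
MRP = 10.72% − 4.34% = 6.38%
E(R) = R_f + β × MRP = 4.34% + 1.5464 × 6.38% = 14.21%

14.21%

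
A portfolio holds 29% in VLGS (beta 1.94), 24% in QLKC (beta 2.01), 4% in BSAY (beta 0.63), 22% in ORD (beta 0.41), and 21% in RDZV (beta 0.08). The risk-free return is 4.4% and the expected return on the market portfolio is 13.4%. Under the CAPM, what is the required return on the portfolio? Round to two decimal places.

β_P = Σ w_i β_i = 0.29×1.94 + 0.24×2.01 + 0.04×0.63 + 0.22×0.41 + 0.21×0.08 = 1.1772
MRP = 13.4% − 4.4% = 9.00%
E(R_P) = R_f + β_P × MRP = 4.4% + 1.1772 × 9.0% = 14.99%

14.99%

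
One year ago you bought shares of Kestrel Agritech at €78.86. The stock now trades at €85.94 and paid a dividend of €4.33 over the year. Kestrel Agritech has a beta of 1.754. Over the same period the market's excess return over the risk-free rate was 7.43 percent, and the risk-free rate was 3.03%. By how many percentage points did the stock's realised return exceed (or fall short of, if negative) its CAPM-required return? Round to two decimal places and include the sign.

-1.59%

Realised HPR = (P1 + D1 − P0) / P0 = (85.94 + 4.33 − 78.86) / 78.86 = 11.41 / 78.86 = 14.4687%
CAPM required = R_f + β·MRP = 3.03% + 1.754 × 7.43% = 16.06222%
α = realised − required = 14.4687% − 16.06222% = -1.59%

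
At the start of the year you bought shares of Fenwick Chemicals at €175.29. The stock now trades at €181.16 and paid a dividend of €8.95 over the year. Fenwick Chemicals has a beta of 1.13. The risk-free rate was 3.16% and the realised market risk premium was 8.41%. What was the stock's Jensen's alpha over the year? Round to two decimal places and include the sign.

-4.21%

Realised HPR = (P1 + D1 − P0) / P0 = (181.16 + 8.95 − 175.29) / 175.29 = 14.82 / 175.29 = 8.4546%
CAPM required = R_f + β·MRP = 3.16% + 1.13 × 8.41% = 12.6633%
α = realised − required = 8.4546% − 12.6633% = -4.21%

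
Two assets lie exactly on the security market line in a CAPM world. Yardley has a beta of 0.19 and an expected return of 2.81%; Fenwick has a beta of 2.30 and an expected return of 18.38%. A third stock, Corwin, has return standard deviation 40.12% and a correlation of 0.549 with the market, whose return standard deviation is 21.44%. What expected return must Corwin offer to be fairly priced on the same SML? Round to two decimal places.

8.99%

MRP = (18.38% − 2.81%) / (2.30 − 0.19) = 7.3791%
R_f = 2.81% − 0.19 × 7.3791% = 1.4080%
β_Corwin = ρ·σ_i/σ_m = 0.549 × 40.12 / 21.44 = 1.0273
E(R_Corwin) = R_f + β × MRP = 1.4080% + 1.0273 × 7.3791% = 8.99%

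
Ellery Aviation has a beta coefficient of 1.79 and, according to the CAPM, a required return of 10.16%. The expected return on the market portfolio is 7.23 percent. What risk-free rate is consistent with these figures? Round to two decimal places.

3.52%

E(R) = R_f + β(E(R_m) − R_f) = R_f(1 − β) + β·E(R_m)
10.16% = R_f × (1 − 1.79) + 1.79 × 7.23%
10.16% = R_f × -0.79 + 12.9417%
R_f = (10.16% − 12.9417%) / -0.79 = 3.52%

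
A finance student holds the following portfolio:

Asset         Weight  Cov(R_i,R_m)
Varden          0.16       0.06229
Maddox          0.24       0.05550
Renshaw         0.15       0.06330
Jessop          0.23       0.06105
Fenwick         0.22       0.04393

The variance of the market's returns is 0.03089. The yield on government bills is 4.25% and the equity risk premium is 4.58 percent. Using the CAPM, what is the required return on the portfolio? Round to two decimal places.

β_Varden = 0.06229 / 0.03089 = 2.0165
β_Maddox = 0.05550 / 0.03089 = 1.7967
β_Renshaw = 0.06330 / 0.03089 = 2.0492
β_Jessop = 0.06105 / 0.03089 = 1.9764
β_Fenwick = 0.04393 / 0.03089 = 1.4221
β_P = Σ w_i β_i = 0.16×2.0165 + 0.24×1.7967 + 0.15×2.0492 + 0.23×1.9764 + 0.22×1.4221 = 1.8287
E(R_P) = R_f + β_P × MRP = 4.25% + 1.8287 × 4.58% = 12.63%

12.63%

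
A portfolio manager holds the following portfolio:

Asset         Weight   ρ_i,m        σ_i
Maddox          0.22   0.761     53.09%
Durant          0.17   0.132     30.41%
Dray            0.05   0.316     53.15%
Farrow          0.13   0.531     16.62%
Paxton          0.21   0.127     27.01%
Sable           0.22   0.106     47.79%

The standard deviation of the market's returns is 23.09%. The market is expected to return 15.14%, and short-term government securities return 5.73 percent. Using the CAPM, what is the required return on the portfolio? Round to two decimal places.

11.19%

β_Maddox = 0.761 × 53.09% / 23.09% = 1.7497
β_Durant = 0.132 × 30.41% / 23.09% = 0.1738
β_Dray = 0.316 × 53.15% / 23.09% = 0.7274
β_Farrow = 0.531 × 16.62% / 23.09% = 0.3822
β_Paxton = 0.127 × 27.01% / 23.09% = 0.1486
β_Sable = 0.106 × 47.79% / 23.09% = 0.2194
β_P = Σ w_i β_i = 0.22×1.7497 + 0.17×0.1738 + 0.05×0.7274 + 0.13×0.3822 + 0.21×0.1486 + 0.22×0.2194 = 0.5800
MRP = 15.14% − 5.73% = 9.41%
E(R_P) = R_f + β_P × MRP = 5.73% + 0.5800 × 9.41% = 11.19%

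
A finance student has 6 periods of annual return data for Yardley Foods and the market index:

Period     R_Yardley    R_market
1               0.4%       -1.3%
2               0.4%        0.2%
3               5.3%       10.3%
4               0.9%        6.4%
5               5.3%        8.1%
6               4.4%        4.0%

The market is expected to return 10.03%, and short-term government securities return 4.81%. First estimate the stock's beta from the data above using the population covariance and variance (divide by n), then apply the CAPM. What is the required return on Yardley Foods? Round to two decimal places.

Mean R_i = (0.4 + 0.4 + 5.3 + 0.9 + 5.3 + 4.4) / 6 = 2.7833%
Mean R_m = (-1.3 + 0.2 + 10.3 + 6.4 + 8.1 + 4.0) / 6 = 4.6167%
Σ(R_i − R̄_i)(R_m − R̄_m) = 43.3417  ⇒  Cov = 43.3417 / 6 = 7.2236
Σ(R_m − R̄_m)² = 102.5083  ⇒  Var(R_m) = 102.5083 / 6 = 17.0847
β = Cov / Var(R_m) = 7.2236 / 17.0847 = 0.4228
MRP = 10.03% − 4.81% = 5.22%
E(R) = R_f + β × MRP = 4.81% + 0.4228 × 5.22% = 7.02%

7.02%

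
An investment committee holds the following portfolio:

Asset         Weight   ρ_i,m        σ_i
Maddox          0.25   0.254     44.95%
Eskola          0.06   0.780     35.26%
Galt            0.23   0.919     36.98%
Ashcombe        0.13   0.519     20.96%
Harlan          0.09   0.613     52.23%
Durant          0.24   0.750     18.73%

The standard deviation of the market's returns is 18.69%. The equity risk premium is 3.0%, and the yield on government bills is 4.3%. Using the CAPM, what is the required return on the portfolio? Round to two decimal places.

7.51%

β_Maddox = 0.254 × 44.95% / 18.69% = 0.6109
β_Eskola = 0.780 × 35.26% / 18.69% = 1.4715
β_Galt = 0.919 × 36.98% / 18.69% = 1.8183
β_Ashcombe = 0.519 × 20.96% / 18.69% = 0.5820
β_Harlan = 0.613 × 52.23% / 18.69% = 1.7131
β_Durant = 0.750 × 18.73% / 18.69% = 0.7516
β_P = Σ w_i β_i = 0.25×0.6109 + 0.06×1.4715 + 0.23×1.8183 + 0.13×0.5820 + 0.09×1.7131 + 0.24×0.7516 = 1.0694
E(R_P) = R_f + β_P × MRP = 4.3% + 1.0694 × 3.0% = 7.51%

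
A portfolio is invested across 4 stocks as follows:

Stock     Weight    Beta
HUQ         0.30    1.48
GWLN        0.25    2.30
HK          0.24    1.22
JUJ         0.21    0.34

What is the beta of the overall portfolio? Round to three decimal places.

1.383

β_P = Σ w_i β_i = 0.30×1.48 + 0.25×2.30 + 0.24×1.22 + 0.21×0.34 = 1.3832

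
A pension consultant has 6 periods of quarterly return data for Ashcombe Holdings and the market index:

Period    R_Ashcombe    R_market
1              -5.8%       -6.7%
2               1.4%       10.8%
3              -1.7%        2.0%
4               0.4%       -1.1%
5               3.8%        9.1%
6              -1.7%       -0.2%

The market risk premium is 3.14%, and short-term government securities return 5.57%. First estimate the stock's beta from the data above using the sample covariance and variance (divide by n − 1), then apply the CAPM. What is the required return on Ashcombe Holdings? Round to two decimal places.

6.92%

Mean R_i = (-5.8 + 1.4 − 1.7 + 0.4 + 3.8 − 1.7) / 6 = -0.6000%
Mean R_m = (-6.7 + 10.8 + 2.0 − 1.1 + 9.1 − 0.2) / 6 = 2.3167%
Σ(R_i − R̄_i)(R_m − R̄_m) = 93.4000  ⇒  Cov = 93.4000 / 5 = 18.6800
Σ(R_m − R̄_m)² = 217.3883  ⇒  Var(R_m) = 217.3883 / 5 = 43.4777
β = Cov / Var(R_m) = 18.6800 / 43.4777 = 0.4296
E(R) = R_f + β × MRP = 5.57% + 0.4296 × 3.14% = 6.92%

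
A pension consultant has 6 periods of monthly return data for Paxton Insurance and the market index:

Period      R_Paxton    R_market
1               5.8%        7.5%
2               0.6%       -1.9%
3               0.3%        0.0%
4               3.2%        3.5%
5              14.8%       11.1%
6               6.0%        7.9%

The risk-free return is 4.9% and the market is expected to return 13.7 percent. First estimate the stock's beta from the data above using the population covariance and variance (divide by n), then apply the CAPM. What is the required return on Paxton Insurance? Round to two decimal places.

Mean R_i = (5.8 + 0.6 + 0.3 + 3.2 + 14.8 + 6.0) / 6 = 5.1167%
Mean R_m = (7.5 − 1.9 + 0.0 + 3.5 + 11.1 + 7.9) / 6 = 4.6833%
Σ(R_i − R̄_i)(R_m − R̄_m) = 121.4617  ⇒  Cov = 121.4617 / 6 = 20.2436
Σ(R_m − R̄_m)² = 126.1283  ⇒  Var(R_m) = 126.1283 / 6 = 21.0214
β = Cov / Var(R_m) = 20.2436 / 21.0214 = 0.9630
MRP = 13.7% − 4.9% = 8.80%
E(R) = R_f + β × MRP = 4.9% + 0.9630 × 8.8% = 13.37%

13.37%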